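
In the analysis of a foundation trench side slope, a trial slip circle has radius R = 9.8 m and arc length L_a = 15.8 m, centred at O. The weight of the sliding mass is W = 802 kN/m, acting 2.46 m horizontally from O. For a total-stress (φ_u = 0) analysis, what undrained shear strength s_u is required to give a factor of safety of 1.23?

FS = s_u·L_a·R / (W·d), so s_u = FS·W·d / (L_a·R).
s_u = 1.23·802·2.46 / (15.80·9.8) = 2426.7 / 154.84 = 15.67 kPa

s_u = 15.7 kPa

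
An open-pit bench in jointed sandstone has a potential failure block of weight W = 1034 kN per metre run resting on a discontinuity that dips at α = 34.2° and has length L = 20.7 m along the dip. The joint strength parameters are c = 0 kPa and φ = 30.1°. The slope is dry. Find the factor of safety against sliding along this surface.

FS = 0.85

Resolving the block weight along and normal to the plane and applying the Mohr–Coulomb strength on the joint:
N' = W cosα = 1034·cos34.2° = 855.2 kN/m
Driving force T = W sinα = 1034·sin34.2° = 581.2 kN/m
Resisting force R = c·L + N'·tanφ = 0·20.7 + 855.2·tan30.1° = 0.0 + 495.7 = 495.7 kN/m
FS = R / T = 495.7 / 581.2 = 0.853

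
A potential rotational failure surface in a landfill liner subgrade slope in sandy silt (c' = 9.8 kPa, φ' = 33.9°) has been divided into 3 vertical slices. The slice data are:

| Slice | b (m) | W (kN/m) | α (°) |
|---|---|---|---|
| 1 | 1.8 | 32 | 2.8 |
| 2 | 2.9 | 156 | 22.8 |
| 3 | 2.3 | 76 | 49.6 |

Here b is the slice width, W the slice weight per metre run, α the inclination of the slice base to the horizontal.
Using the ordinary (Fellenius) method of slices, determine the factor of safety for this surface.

FS = 1.96

Ordinary method of slices: FS = Σ[c'·Δl_i + (W_i cosα_i)·tanφ'] / Σ W_i sinα_i, with Δl_i = b_i / cosα_i.
Slice 1: Δl = 1.8/cos2.8° = 1.802 m; N'_1 = 32·cos2.8° = 32.0; c'Δl = 17.66; W sinα = 1.6
Slice 2: Δl = 2.9/cos22.8° = 3.146 m; N'_2 = 156·cos22.8° = 143.8; c'Δl = 30.83; W sinα = 60.5
Slice 3: Δl = 2.3/cos49.6° = 3.549 m; N'_3 = 76·cos49.6° = 49.3; c'Δl = 34.78; W sinα = 57.9
Σc'Δl = 83.3 kN/m; ΣN' = 225.0 kN/m; ΣW sinα = 119.9 kN/m
Resisting = 83.3 + 225.0·tan33.9° = 83.3 + 151.2 = 234.5 kN/m
FS = 234.5 / 119.9 = 1.956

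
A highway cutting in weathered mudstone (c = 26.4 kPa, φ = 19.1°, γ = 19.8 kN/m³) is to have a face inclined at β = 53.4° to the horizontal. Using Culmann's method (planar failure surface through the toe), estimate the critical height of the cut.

Culmann's analysis gives the critical failure plane at α_cr = (β + φ)/2 = (53.4 + 19.1)/2 = 36.2°, and the critical height
H_c = (4c/γ) · sinβ cosφ / [1 − cos(β − φ)]
    = (4·26.4/19.8) · sin53.4°·cos19.1° / [1 − cos(34.3°)]
    = 5.333 · 0.8028·0.9449 / [1 − 0.8261]
    = 5.333 · 0.7586 / 0.1739
    = 23.27 m

H_c = 23.27 m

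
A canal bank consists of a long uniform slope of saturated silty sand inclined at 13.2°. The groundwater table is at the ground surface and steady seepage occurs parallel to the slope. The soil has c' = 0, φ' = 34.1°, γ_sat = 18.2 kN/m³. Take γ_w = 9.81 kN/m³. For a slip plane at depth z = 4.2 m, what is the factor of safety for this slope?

With seepage parallel to the slope and the water table at the surface, the effective normal stress on the slip plane uses the buoyant unit weight γ' = γ_sat − γ_w while the driving shear stress uses γ_sat:
FS = [c' + γ' z cos²β tanφ'] / [γ_sat z sinβ cosβ]
(For c' = 0 this reduces to FS = (γ'/γ_sat)·tanφ'/tanβ.)
γ' = 18.2 − 9.81 = 8.39 kN/m³
Numerator = 0.0 + 8.39·4.2·cos²13.2°·tan34.1° = 0.0 + 8.39·4.2·0.9479·0.6771 = 22.614 kPa
Denominator = 18.2·4.2·sin13.2°·cos13.2° = 18.2·4.2·0.2284·0.9736 = 16.994 kPa
FS = 22.614 / 16.994 = 1.331

FS = 1.33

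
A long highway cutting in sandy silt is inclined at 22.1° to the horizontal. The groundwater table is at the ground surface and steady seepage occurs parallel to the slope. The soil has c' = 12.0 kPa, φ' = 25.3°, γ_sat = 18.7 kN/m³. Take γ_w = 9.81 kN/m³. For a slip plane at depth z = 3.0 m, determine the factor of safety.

With seepage parallel to the slope and the water table at the surface, the effective normal stress on the slip plane uses the buoyant unit weight γ' = γ_sat − γ_w while the driving shear stress uses γ_sat:
FS = [c' + γ' z cos²β tanφ'] / [γ_sat z sinβ cosβ]
γ' = 18.7 − 9.81 = 8.89 kN/m³
Numerator = 12.0 + 8.89·3.0·cos²22.1°·tan25.3° = 12.0 + 8.89·3.0·0.8585·0.4727 = 22.822 kPa
Denominator = 18.7·3.0·sin22.1°·cos22.1° = 18.7·3.0·0.3762·0.9265 = 19.555 kPa
FS = 22.822 / 19.555 = 1.167

FS = 1.17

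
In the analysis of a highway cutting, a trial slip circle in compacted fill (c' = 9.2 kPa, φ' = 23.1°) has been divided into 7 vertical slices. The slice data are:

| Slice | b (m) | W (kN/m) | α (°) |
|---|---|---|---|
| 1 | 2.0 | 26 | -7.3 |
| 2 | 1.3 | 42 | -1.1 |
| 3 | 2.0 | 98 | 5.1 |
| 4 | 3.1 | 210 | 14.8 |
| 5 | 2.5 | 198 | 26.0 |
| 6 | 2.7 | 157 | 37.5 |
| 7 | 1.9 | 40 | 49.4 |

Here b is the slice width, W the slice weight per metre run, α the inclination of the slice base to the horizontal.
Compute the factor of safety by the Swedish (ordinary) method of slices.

FS = 1.70

Ordinary method of slices: FS = Σ[c'·Δl_i + (W_i cosα_i)·tanφ'] / Σ W_i sinα_i, with Δl_i = b_i / cosα_i.
Slice 1: Δl = 2.0/cos(-7.3°) = 2.016 m; N'_1 = 26·cos(-7.3°) = 25.8; c'Δl = 18.55; W sinα = -3.3
Slice 2: Δl = 1.3/cos(-1.1°) = 1.300 m; N'_2 = 42·cos(-1.1°) = 42.0; c'Δl = 11.96; W sinα = -0.8
Slice 3: Δl = 2.0/cos5.1° = 2.008 m; N'_3 = 98·cos5.1° = 97.6; c'Δl = 18.47; W sinα = 8.7
Slice 4: Δl = 3.1/cos14.8° = 3.206 m; N'_4 = 210·cos14.8° = 203.0; c'Δl = 29.50; W sinα = 53.6
Slice 5: Δl = 2.5/cos26.0° = 2.782 m; N'_5 = 198·cos26.0° = 178.0; c'Δl = 25.59; W sinα = 86.8
Slice 6: Δl = 2.7/cos37.5° = 3.403 m; N'_6 = 157·cos37.5° = 124.6; c'Δl = 31.31; W sinα = 95.6
Slice 7: Δl = 1.9/cos49.4° = 2.920 m; N'_7 = 40·cos49.4° = 26.0; c'Δl = 26.86; W sinα = 30.4
Σc'Δl = 162.2 kN/m; ΣN' = 697.0 kN/m; ΣW sinα = 271.0 kN/m
Resisting = 162.2 + 697.0·tan23.1° = 162.2 + 297.3 = 459.5 kN/m
FS = 459.5 / 271.0 = 1.696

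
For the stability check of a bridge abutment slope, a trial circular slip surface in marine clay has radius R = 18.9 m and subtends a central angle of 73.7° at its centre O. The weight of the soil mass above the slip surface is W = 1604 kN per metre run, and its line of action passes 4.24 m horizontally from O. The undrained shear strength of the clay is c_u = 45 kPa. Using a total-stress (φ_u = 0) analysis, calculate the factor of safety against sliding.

Taking moments about the centre O, the resisting moment is provided by the undrained shear strength acting along the arc:
Arc length L_a = R·θ = 18.9·(73.7°·π/180) = 18.9·1.2863 = 24.31 m
M_R = c_u·L_a·R = 45·24.31·18.9 = 20676.7 kN·m/m
M_D = W·d = 1604·4.24 = 6801.0 kN·m/m
FS = M_R / M_D = 20676.7 / 6801.0 = 3.040

FS = 3.04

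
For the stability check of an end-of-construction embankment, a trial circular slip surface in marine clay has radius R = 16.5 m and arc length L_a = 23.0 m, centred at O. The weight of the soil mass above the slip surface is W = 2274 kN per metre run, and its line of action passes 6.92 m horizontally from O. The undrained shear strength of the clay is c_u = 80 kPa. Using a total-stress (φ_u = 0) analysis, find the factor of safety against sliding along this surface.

Taking moments about the centre O, the resisting moment is provided by the undrained shear strength acting along the arc:
M_R = c_u·L_a·R = 80·23.00·16.5 = 30360.0 kN·m/m
M_D = W·d = 2274·6.92 = 15736.1 kN·m/m
FS = M_R / M_D = 30360.0 / 15736.1 = 1.929

FS = 1.93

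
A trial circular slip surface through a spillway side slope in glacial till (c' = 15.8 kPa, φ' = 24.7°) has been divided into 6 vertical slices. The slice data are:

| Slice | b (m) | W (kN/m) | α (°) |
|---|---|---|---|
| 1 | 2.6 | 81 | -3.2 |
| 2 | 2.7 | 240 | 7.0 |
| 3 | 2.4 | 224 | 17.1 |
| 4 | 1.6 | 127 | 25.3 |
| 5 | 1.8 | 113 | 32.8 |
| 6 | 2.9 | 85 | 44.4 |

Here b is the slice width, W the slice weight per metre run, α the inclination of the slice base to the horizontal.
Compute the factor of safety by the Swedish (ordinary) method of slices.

FS = 2.33

Ordinary method of slices: FS = Σ[c'·Δl_i + (W_i cosα_i)·tanφ'] / Σ W_i sinα_i, with Δl_i = b_i / cosα_i.
Slice 1: Δl = 2.6/cos(-3.2°) = 2.604 m; N'_1 = 81·cos(-3.2°) = 80.9; c'Δl = 41.14; W sinα = -4.5
Slice 2: Δl = 2.7/cos7.0° = 2.720 m; N'_2 = 240·cos7.0° = 238.2; c'Δl = 42.98; W sinα = 29.2
Slice 3: Δl = 2.4/cos17.1° = 2.511 m; N'_3 = 224·cos17.1° = 214.1; c'Δl = 39.67; W sinα = 65.9
Slice 4: Δl = 1.6/cos25.3° = 1.770 m; N'_4 = 127·cos25.3° = 114.8; c'Δl = 27.96; W sinα = 54.3
Slice 5: Δl = 1.8/cos32.8° = 2.141 m; N'_5 = 113·cos32.8° = 95.0; c'Δl = 33.83; W sinα = 61.2
Slice 6: Δl = 2.9/cos44.4° = 4.059 m; N'_6 = 85·cos44.4° = 60.7; c'Δl = 64.13; W sinα = 59.5
Σc'Δl = 249.7 kN/m; ΣN' = 803.7 kN/m; ΣW sinα = 265.6 kN/m
Resisting = 249.7 + 803.7·tan24.7° = 249.7 + 369.7 = 619.4 kN/m
FS = 619.4 / 265.6 = 2.332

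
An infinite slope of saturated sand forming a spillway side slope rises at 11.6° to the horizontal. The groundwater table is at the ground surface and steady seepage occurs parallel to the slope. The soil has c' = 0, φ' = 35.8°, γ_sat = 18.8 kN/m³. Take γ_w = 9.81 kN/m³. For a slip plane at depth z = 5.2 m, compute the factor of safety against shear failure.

With seepage parallel to the slope and the water table at the surface, the effective normal stress on the slip plane uses the buoyant unit weight γ' = γ_sat − γ_w while the driving shear stress uses γ_sat:
FS = [c' + γ' z cos²β tanφ'] / [γ_sat z sinβ cosβ]
(For c' = 0 this reduces to FS = (γ'/γ_sat)·tanφ'/tanβ.)
γ' = 18.8 − 9.81 = 8.99 kN/m³
Numerator = 0.0 + 8.99·5.2·cos²11.6°·tan35.8° = 0.0 + 8.99·5.2·0.9596·0.7212 = 32.353 kPa
Denominator = 18.8·5.2·sin11.6°·cos11.6° = 18.8·5.2·0.2011·0.9796 = 19.256 kPa
FS = 32.353 / 19.256 = 1.680

FS = 1.68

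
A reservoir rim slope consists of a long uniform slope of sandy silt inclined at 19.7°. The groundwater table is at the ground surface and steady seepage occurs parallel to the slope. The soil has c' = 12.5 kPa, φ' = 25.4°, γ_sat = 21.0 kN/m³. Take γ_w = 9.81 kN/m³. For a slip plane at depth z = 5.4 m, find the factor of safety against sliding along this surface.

FS = 1.05

With seepage parallel to the slope and the water table at the surface, the effective normal stress on the slip plane uses the buoyant unit weight γ' = γ_sat − γ_w while the driving shear stress uses γ_sat:
FS = [c' + γ' z cos²β tanφ'] / [γ_sat z sinβ cosβ]
γ' = 21.0 − 9.81 = 11.19 kN/m³
Numerator = 12.5 + 11.19·5.4·cos²19.7°·tan25.4° = 12.5 + 11.19·5.4·0.8864·0.4748 = 37.932 kPa
Denominator = 21.0·5.4·sin19.7°·cos19.7° = 21.0·5.4·0.3371·0.9415 = 35.989 kPa
FS = 37.932 / 35.989 = 1.054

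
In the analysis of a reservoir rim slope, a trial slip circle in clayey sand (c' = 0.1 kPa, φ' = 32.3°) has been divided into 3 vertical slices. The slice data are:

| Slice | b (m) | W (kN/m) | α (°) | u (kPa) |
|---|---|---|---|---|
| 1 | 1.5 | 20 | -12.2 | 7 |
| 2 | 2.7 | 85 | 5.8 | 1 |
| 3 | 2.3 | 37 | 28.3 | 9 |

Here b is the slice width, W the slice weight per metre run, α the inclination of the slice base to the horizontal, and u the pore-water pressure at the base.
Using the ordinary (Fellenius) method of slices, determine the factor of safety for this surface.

Ordinary method of slices: FS = Σ[c'·Δl_i + (W_i cosα_i − u_i·Δl_i)·tanφ'] / Σ W_i sinα_i, with Δl_i = b_i / cosα_i.
Slice 1: Δl = 1.5/cos(-12.2°) = 1.535 m; N'_1 = 20·cos(-12.2°) − 7·1.535 = 8.8; c'Δl = 0.15; W sinα = -4.2
Slice 2: Δl = 2.7/cos5.8° = 2.714 m; N'_2 = 85·cos5.8° − 1·2.714 = 81.9; c'Δl = 0.27; W sinα = 8.6
Slice 3: Δl = 2.3/cos28.3° = 2.612 m; N'_3 = 37·cos28.3° − 9·2.612 = 9.1; c'Δl = 0.26; W sinα = 17.5
Σc'Δl = 0.7 kN/m; ΣN' = 99.7 kN/m; ΣW sinα = 21.9 kN/m
Resisting = 0.7 + 99.7·tan32.3° = 0.7 + 63.0 = 63.7 kN/m
FS = 63.7 / 21.9 = 2.909

FS = 2.91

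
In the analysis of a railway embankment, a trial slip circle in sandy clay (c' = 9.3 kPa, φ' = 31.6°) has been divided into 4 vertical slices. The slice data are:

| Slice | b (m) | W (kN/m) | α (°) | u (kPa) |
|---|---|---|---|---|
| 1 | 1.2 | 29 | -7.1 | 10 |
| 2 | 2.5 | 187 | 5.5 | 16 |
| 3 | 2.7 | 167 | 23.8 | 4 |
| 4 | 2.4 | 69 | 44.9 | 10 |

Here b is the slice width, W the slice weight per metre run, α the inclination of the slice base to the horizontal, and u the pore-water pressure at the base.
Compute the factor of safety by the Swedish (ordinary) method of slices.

Ordinary method of slices: FS = Σ[c'·Δl_i + (W_i cosα_i − u_i·Δl_i)·tanφ'] / Σ W_i sinα_i, with Δl_i = b_i / cosα_i.
Slice 1: Δl = 1.2/cos(-7.1°) = 1.209 m; N'_1 = 29·cos(-7.1°) − 10·1.209 = 16.7; c'Δl = 11.25; W sinα = -3.6
Slice 2: Δl = 2.5/cos5.5° = 2.512 m; N'_2 = 187·cos5.5° − 16·2.512 = 146.0; c'Δl = 23.36; W sinα = 17.9
Slice 3: Δl = 2.7/cos23.8° = 2.951 m; N'_3 = 167·cos23.8° − 4·2.951 = 141.0; c'Δl = 27.44; W sinα = 67.4
Slice 4: Δl = 2.4/cos44.9° = 3.388 m; N'_4 = 69·cos44.9° − 10·3.388 = 15.0; c'Δl = 31.51; W sinα = 48.7
Σc'Δl = 93.6 kN/m; ΣN' = 318.6 kN/m; ΣW sinα = 130.4 kN/m
Resisting = 93.6 + 318.6·tan31.6° = 93.6 + 196.0 = 289.6 kN/m
FS = 289.6 / 130.4 = 2.220

FS = 2.22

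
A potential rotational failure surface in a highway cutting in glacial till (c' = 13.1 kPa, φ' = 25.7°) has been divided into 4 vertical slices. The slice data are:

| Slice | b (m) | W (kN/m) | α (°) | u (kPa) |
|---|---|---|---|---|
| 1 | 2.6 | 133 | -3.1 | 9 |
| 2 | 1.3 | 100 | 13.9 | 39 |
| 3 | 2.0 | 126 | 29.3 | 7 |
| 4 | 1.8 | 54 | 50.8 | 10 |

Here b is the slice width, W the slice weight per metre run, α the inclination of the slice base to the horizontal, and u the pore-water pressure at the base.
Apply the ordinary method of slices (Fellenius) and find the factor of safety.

FS = 2.00

Ordinary method of slices: FS = Σ[c'·Δl_i + (W_i cosα_i − u_i·Δl_i)·tanφ'] / Σ W_i sinα_i, with Δl_i = b_i / cosα_i.
Slice 1: Δl = 2.6/cos(-3.1°) = 2.604 m; N'_1 = 133·cos(-3.1°) − 9·2.604 = 109.4; c'Δl = 34.11; W sinα = -7.2
Slice 2: Δl = 1.3/cos13.9° = 1.339 m; N'_2 = 100·cos13.9° − 39·1.339 = 44.8; c'Δl = 17.54; W sinα = 24.0
Slice 3: Δl = 2.0/cos29.3° = 2.293 m; N'_3 = 126·cos29.3° − 7·2.293 = 93.8; c'Δl = 30.04; W sinα = 61.7
Slice 4: Δl = 1.8/cos50.8° = 2.848 m; N'_4 = 54·cos50.8° − 10·2.848 = 5.6; c'Δl = 37.31; W sinα = 41.8
Σc'Δl = 119.0 kN/m; ΣN' = 253.7 kN/m; ΣW sinα = 120.3 kN/m
Resisting = 119.0 + 253.7·tan25.7° = 119.0 + 122.1 = 241.1 kN/m
FS = 241.1 / 120.3 = 2.003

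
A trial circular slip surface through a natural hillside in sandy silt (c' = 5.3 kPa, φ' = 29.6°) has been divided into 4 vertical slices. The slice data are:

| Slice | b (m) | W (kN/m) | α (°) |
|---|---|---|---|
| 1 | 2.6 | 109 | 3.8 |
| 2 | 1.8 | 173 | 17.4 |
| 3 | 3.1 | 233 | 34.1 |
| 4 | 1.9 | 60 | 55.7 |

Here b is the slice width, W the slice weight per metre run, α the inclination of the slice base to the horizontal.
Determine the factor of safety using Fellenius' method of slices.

FS = 1.45

Ordinary method of slices: FS = Σ[c'·Δl_i + (W_i cosα_i)·tanφ'] / Σ W_i sinα_i, with Δl_i = b_i / cosα_i.
Slice 1: Δl = 2.6/cos3.8° = 2.606 m; N'_1 = 109·cos3.8° = 108.8; c'Δl = 13.81; W sinα = 7.2
Slice 2: Δl = 1.8/cos17.4° = 1.886 m; N'_2 = 173·cos17.4° = 165.1; c'Δl = 10.00; W sinα = 51.7
Slice 3: Δl = 3.1/cos34.1° = 3.744 m; N'_3 = 233·cos34.1° = 192.9; c'Δl = 19.84; W sinα = 130.6
Slice 4: Δl = 1.9/cos55.7° = 3.372 m; N'_4 = 60·cos55.7° = 33.8; c'Δl = 17.87; W sinα = 49.6
Σc'Δl = 61.5 kN/m; ΣN' = 500.6 kN/m; ΣW sinα = 239.2 kN/m
Resisting = 61.5 + 500.6·tan29.6° = 61.5 + 284.4 = 345.9 kN/m
FS = 345.9 / 239.2 = 1.446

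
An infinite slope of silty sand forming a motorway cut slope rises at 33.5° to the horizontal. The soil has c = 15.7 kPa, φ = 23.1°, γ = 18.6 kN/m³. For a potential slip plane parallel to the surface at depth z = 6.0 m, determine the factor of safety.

FS = 0.95

For an infinite slope with a slip plane parallel to the surface (no pore pressure): FS = [c + γz cos²β tanφ] / [γz sinβ cosβ].
γz = 18.6·6.0 = 111.60 kN/m²
Numerator = 15.7 + 111.60·cos²33.5°·tan23.1° = 15.7 + 111.60·0.6954·0.4265 = 48.800 kPa
Denominator = 111.60·sin33.5°·cos33.5° = 111.60·0.5519·0.8339 = 51.364 kPa
FS = 48.800 / 51.364 = 0.950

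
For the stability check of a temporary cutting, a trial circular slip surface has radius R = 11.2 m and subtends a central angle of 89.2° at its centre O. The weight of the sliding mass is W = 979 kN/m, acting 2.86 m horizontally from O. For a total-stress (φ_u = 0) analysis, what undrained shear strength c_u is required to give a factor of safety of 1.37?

c_u = 19.6 kPa

FS = c_u·L_a·R / (W·d), so c_u = FS·W·d / (L_a·R).
Arc length L_a = R·θ = 11.2·(89.2°·π/180) = 11.2·1.5568 = 17.44 m
c_u = 1.37·979·2.86 / (17.44·11.2) = 3835.9 / 195.29 = 19.64 kPa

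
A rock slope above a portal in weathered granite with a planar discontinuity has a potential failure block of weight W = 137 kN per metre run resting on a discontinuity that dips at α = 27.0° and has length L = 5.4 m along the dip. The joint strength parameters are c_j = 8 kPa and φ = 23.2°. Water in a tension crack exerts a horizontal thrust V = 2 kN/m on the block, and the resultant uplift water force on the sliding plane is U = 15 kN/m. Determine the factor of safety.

FS = 1.39

Resolving the block weight along and normal to the plane and applying the Mohr–Coulomb strength on the joint:
N' = W cosα − U − V sinα = 137·cos27.0° − 15 − 2·sin27.0° = 106.2 kN/m
Driving force T = W sinα + V cosα = 137·sin27.0° + 2·cos27.0° = 64.0 kN/m
Resisting force R = c_j·L + N'·tanφ = 8·5.4 + 106.2·tan23.2° = 43.2 + 45.5 = 88.7 kN/m
FS = R / T = 88.7 / 64.0 = 1.386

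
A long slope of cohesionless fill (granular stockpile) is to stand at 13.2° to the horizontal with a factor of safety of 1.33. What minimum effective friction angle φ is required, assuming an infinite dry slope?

φ = 17.3°

FS = tanφ/tanβ ⇒ tanφ = FS · tanβ = 1.33 · tan13.2° = 0.3119
φ = arctan(0.3119) = 17.33°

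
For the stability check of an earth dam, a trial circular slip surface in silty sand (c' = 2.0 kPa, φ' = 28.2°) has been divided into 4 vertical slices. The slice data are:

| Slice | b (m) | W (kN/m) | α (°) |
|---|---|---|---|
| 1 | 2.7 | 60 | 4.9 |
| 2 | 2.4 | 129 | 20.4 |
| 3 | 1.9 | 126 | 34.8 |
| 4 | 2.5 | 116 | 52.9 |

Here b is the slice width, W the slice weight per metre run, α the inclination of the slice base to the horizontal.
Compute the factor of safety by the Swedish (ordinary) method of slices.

FS = 0.99

Ordinary method of slices: FS = Σ[c'·Δl_i + (W_i cosα_i)·tanφ'] / Σ W_i sinα_i, with Δl_i = b_i / cosα_i.
Slice 1: Δl = 2.7/cos4.9° = 2.710 m; N'_1 = 60·cos4.9° = 59.8; c'Δl = 5.42; W sinα = 5.1
Slice 2: Δl = 2.4/cos20.4° = 2.561 m; N'_2 = 129·cos20.4° = 120.9; c'Δl = 5.12; W sinα = 45.0
Slice 3: Δl = 1.9/cos34.8° = 2.314 m; N'_3 = 126·cos34.8° = 103.5; c'Δl = 4.63; W sinα = 71.9
Slice 4: Δl = 2.5/cos52.9° = 4.145 m; N'_4 = 116·cos52.9° = 70.0; c'Δl = 8.29; W sinα = 92.5
Σc'Δl = 23.5 kN/m; ΣN' = 354.1 kN/m; ΣW sinα = 214.5 kN/m
Resisting = 23.5 + 354.1·tan28.2° = 23.5 + 189.9 = 213.3 kN/m
FS = 213.3 / 214.5 = 0.994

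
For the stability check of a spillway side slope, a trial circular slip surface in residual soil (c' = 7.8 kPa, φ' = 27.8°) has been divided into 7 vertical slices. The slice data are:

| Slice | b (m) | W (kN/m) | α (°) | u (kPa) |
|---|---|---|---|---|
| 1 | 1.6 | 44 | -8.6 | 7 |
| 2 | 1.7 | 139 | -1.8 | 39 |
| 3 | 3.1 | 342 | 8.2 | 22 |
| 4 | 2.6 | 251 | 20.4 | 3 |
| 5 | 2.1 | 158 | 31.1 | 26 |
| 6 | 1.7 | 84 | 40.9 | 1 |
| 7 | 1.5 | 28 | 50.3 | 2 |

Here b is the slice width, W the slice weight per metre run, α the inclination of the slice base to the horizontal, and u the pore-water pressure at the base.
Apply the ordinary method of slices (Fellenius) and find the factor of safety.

Ordinary method of slices: FS = Σ[c'·Δl_i + (W_i cosα_i − u_i·Δl_i)·tanφ'] / Σ W_i sinα_i, with Δl_i = b_i / cosα_i.
Slice 1: Δl = 1.6/cos(-8.6°) = 1.618 m; N'_1 = 44·cos(-8.6°) − 7·1.618 = 32.2; c'Δl = 12.62; W sinα = -6.6
Slice 2: Δl = 1.7/cos(-1.8°) = 1.701 m; N'_2 = 139·cos(-1.8°) − 39·1.701 = 72.6; c'Δl = 13.27; W sinα = -4.4
Slice 3: Δl = 3.1/cos8.2° = 3.132 m; N'_3 = 342·cos8.2° − 22·3.132 = 269.6; c'Δl = 24.43; W sinα = 48.8
Slice 4: Δl = 2.6/cos20.4° = 2.774 m; N'_4 = 251·cos20.4° − 3·2.774 = 226.9; c'Δl = 21.64; W sinα = 87.5
Slice 5: Δl = 2.1/cos31.1° = 2.453 m; N'_5 = 158·cos31.1° − 26·2.453 = 71.5; c'Δl = 19.13; W sinα = 81.6
Slice 6: Δl = 1.7/cos40.9° = 2.249 m; N'_6 = 84·cos40.9° − 1·2.249 = 61.2; c'Δl = 17.54; W sinα = 55.0
Slice 7: Δl = 1.5/cos50.3° = 2.348 m; N'_7 = 28·cos50.3° − 2·2.348 = 13.2; c'Δl = 18.32; W sinα = 21.5
Σc'Δl = 126.9 kN/m; ΣN' = 747.3 kN/m; ΣW sinα = 283.5 kN/m
Resisting = 126.9 + 747.3·tan27.8° = 126.9 + 394.0 = 520.9 kN/m
FS = 520.9 / 283.5 = 1.838

FS = 1.84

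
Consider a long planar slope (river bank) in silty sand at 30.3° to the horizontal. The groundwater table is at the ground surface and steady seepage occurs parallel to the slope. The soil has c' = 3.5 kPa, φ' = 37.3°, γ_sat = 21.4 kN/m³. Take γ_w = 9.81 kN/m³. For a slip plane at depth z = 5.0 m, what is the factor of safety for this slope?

FS = 0.78

With seepage parallel to the slope and the water table at the surface, the effective normal stress on the slip plane uses the buoyant unit weight γ' = γ_sat − γ_w while the driving shear stress uses γ_sat:
FS = [c' + γ' z cos²β tanφ'] / [γ_sat z sinβ cosβ]
γ' = 21.4 − 9.81 = 11.59 kN/m³
Numerator = 3.5 + 11.59·5.0·cos²30.3°·tan37.3° = 3.5 + 11.59·5.0·0.7455·0.7618 = 36.409 kPa
Denominator = 21.4·5.0·sin30.3°·cos30.3° = 21.4·5.0·0.5045·0.8634 = 46.610 kPa
FS = 36.409 / 46.610 = 0.781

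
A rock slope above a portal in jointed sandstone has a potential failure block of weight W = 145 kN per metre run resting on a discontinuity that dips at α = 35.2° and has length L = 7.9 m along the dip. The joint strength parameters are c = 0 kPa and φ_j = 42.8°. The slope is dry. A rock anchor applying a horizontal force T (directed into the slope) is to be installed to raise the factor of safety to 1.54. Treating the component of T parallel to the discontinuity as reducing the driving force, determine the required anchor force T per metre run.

Resolving forces along and normal to the sliding plane, with the horizontal anchor force T adding T·sinα to the effective normal force and T·cosα acting up the plane against the driving force:
FS = [cL + (W cosα + T sinα) tanφ_j] / [W sinα − T cosα]
Without the anchor: N' = 118.5 kN/m, driving T_d = 83.6 kN/m, resisting R = 0·7.9 + 118.5·tan42.8° = 109.7 kN/m, FS = 1.31.
Setting FS = 1.54 and solving for T:
1.54·(83.6 − T cos35.2°) = 109.7 + T sin35.2°·tan42.8°
T·(sin35.2°·tan42.8° + 1.54·cos35.2°) = 1.54·83.6 − 109.7
T·(0.5764·0.9260 + 1.54·0.8171) = 128.7 − 109.7 = 19.0
T·1.7922 = 19.0
T = 10.6 kN/m

T = 11 kN/m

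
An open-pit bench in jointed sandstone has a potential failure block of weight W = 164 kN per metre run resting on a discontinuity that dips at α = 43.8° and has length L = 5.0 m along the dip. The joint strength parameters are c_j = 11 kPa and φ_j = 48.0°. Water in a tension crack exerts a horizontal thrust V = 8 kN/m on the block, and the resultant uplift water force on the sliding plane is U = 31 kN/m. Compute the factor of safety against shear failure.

Resolving the block weight along and normal to the plane and applying the Mohr–Coulomb strength on the joint:
N' = W cosα − U − V sinα = 164·cos43.8° − 31 − 8·sin43.8° = 81.8 kN/m
Driving force T = W sinα + V cosα = 164·sin43.8° + 8·cos43.8° = 119.3 kN/m
Resisting force R = c_j·L + N'·tanφ_j = 11·5.0 + 81.8·tan48.0° = 55.0 + 90.9 = 145.9 kN/m
FS = R / T = 145.9 / 119.3 = 1.223

FS = 1.22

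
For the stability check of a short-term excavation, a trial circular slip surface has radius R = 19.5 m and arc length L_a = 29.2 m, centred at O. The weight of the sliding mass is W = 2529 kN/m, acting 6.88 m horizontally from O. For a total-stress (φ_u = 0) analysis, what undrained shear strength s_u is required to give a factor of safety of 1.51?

s_u = 46.1 kPa

FS = s_u·L_a·R / (W·d), so s_u = FS·W·d / (L_a·R).
s_u = 1.51·2529·6.88 / (29.20·19.5) = 26273.3 / 569.40 = 46.14 kPa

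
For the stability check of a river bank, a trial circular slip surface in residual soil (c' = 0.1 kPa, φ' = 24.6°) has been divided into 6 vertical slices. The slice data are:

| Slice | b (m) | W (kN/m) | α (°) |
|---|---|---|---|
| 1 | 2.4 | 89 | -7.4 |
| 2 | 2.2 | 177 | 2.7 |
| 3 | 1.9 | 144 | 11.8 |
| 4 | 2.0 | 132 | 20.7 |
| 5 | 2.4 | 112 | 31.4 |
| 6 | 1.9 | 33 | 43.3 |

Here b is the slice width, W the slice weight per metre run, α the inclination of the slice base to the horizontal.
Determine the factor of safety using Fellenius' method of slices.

Ordinary method of slices: FS = Σ[c'·Δl_i + (W_i cosα_i)·tanφ'] / Σ W_i sinα_i, with Δl_i = b_i / cosα_i.
Slice 1: Δl = 2.4/cos(-7.4°) = 2.420 m; N'_1 = 89·cos(-7.4°) = 88.3; c'Δl = 0.24; W sinα = -11.5
Slice 2: Δl = 2.2/cos2.7° = 2.202 m; N'_2 = 177·cos2.7° = 176.8; c'Δl = 0.22; W sinα = 8.3
Slice 3: Δl = 1.9/cos11.8° = 1.941 m; N'_3 = 144·cos11.8° = 141.0; c'Δl = 0.19; W sinα = 29.4
Slice 4: Δl = 2.0/cos20.7° = 2.138 m; N'_4 = 132·cos20.7° = 123.5; c'Δl = 0.21; W sinα = 46.7
Slice 5: Δl = 2.4/cos31.4° = 2.812 m; N'_5 = 112·cos31.4° = 95.6; c'Δl = 0.28; W sinα = 58.4
Slice 6: Δl = 1.9/cos43.3° = 2.611 m; N'_6 = 33·cos43.3° = 24.0; c'Δl = 0.26; W sinα = 22.6
Σc'Δl = 1.4 kN/m; ΣN' = 649.1 kN/m; ΣW sinα = 154.0 kN/m
Resisting = 1.4 + 649.1·tan24.6° = 1.4 + 297.2 = 298.6 kN/m
FS = 298.6 / 154.0 = 1.939

FS = 1.94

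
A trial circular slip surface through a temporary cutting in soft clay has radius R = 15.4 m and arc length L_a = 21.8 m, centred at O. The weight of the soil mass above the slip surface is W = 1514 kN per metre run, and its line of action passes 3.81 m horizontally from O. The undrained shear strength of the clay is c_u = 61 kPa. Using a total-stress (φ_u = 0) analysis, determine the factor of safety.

FS = 3.55

Taking moments about the centre O, the resisting moment is provided by the undrained shear strength acting along the arc:
M_R = c_u·L_a·R = 61·21.80·15.4 = 20478.9 kN·m/m
M_D = W·d = 1514·3.81 = 5768.3 kN·m/m
FS = M_R / M_D = 20478.9 / 5768.3 = 3.550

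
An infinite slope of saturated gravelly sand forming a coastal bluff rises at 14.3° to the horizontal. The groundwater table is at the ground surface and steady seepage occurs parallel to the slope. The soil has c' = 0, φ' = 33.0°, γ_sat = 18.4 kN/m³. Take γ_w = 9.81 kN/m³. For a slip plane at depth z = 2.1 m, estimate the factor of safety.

With seepage parallel to the slope and the water table at the surface, the effective normal stress on the slip plane uses the buoyant unit weight γ' = γ_sat − γ_w while the driving shear stress uses γ_sat:
FS = [c' + γ' z cos²β tanφ'] / [γ_sat z sinβ cosβ]
(For c' = 0 this reduces to FS = (γ'/γ_sat)·tanφ'/tanβ.)
γ' = 18.4 − 9.81 = 8.59 kN/m³
Numerator = 0.0 + 8.59·2.1·cos²14.3°·tan33.0° = 0.0 + 8.59·2.1·0.9390·0.6494 = 11.000 kPa
Denominator = 18.4·2.1·sin14.3°·cos14.3° = 18.4·2.1·0.2470·0.9690 = 9.248 kPa
FS = 11.000 / 9.248 = 1.189

FS = 1.19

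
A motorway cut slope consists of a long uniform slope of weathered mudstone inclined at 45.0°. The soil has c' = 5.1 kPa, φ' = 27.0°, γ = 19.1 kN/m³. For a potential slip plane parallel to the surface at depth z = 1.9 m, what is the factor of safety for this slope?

For an infinite slope with a slip plane parallel to the surface (no pore pressure): FS = [c' + γz cos²β tanφ'] / [γz sinβ cosβ].
γz = 19.1·1.9 = 36.29 kN/m²
Numerator = 5.1 + 36.29·cos²45.0°·tan27.0° = 5.1 + 36.29·0.5000·0.5095 = 14.345 kPa
Denominator = 36.29·sin45.0°·cos45.0° = 36.29·0.7071·0.7071 = 18.145 kPa
FS = 14.345 / 18.145 = 0.791

FS = 0.79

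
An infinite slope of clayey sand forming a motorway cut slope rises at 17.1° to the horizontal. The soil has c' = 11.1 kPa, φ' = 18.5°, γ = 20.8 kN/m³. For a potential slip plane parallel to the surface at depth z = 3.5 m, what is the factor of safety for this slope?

FS = 1.63

For an infinite slope with a slip plane parallel to the surface (no pore pressure): FS = [c' + γz cos²β tanφ'] / [γz sinβ cosβ].
γz = 20.8·3.5 = 72.80 kN/m²
Numerator = 11.1 + 72.80·cos²17.1°·tan18.5° = 11.1 + 72.80·0.9135·0.3346 = 33.353 kPa
Denominator = 72.80·sin17.1°·cos17.1° = 72.80·0.2940·0.9558 = 20.460 kPa
FS = 33.353 / 20.460 = 1.630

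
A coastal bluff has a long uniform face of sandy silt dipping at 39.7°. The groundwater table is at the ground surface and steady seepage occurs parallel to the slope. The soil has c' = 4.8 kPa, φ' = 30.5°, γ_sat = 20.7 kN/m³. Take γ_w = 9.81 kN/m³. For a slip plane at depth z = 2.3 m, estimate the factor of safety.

FS = 0.58

With seepage parallel to the slope and the water table at the surface, the effective normal stress on the slip plane uses the buoyant unit weight γ' = γ_sat − γ_w while the driving shear stress uses γ_sat:
FS = [c' + γ' z cos²β tanφ'] / [γ_sat z sinβ cosβ]
γ' = 20.7 − 9.81 = 10.89 kN/m³
Numerator = 4.8 + 10.89·2.3·cos²39.7°·tan30.5° = 4.8 + 10.89·2.3·0.5920·0.5890 = 13.534 kPa
Denominator = 20.7·2.3·sin39.7°·cos39.7° = 20.7·2.3·0.6388·0.7694 = 23.399 kPa
FS = 13.534 / 23.399 = 0.578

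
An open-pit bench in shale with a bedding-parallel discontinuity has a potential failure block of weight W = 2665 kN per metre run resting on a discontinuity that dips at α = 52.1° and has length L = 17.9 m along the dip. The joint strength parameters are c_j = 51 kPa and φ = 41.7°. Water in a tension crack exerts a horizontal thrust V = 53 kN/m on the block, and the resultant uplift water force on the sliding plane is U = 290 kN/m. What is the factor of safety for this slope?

FS = 0.97

Resolving the block weight along and normal to the plane and applying the Mohr–Coulomb strength on the joint:
N' = W cosα − U − V sinα = 2665·cos52.1° − 290 − 53·sin52.1° = 1305.2 kN/m
Driving force T = W sinα + V cosα = 2665·sin52.1° + 53·cos52.1° = 2135.5 kN/m
Resisting force R = c_j·L + N'·tanφ = 51·17.9 + 1305.2·tan41.7° = 912.9 + 1162.9 = 2075.8 kN/m
FS = R / T = 2075.8 / 2135.5 = 0.972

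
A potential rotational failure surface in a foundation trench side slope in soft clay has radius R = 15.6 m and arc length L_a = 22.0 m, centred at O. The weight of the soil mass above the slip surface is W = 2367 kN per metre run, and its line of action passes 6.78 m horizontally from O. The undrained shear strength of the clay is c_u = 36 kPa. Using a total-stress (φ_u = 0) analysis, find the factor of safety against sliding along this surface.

FS = 0.77

Taking moments about the centre O, the resisting moment is provided by the undrained shear strength acting along the arc:
M_R = c_u·L_a·R = 36·22.00·15.6 = 12355.2 kN·m/m
M_D = W·d = 2367·6.78 = 16048.3 kN·m/m
FS = M_R / M_D = 12355.2 / 16048.3 = 0.770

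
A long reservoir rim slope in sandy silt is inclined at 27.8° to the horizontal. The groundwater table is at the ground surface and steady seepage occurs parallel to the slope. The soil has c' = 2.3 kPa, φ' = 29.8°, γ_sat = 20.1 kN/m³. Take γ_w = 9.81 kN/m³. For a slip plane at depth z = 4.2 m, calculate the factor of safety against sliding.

With seepage parallel to the slope and the water table at the surface, the effective normal stress on the slip plane uses the buoyant unit weight γ' = γ_sat − γ_w while the driving shear stress uses γ_sat:
FS = [c' + γ' z cos²β tanφ'] / [γ_sat z sinβ cosβ]
γ' = 20.1 − 9.81 = 10.29 kN/m³
Numerator = 2.3 + 10.29·4.2·cos²27.8°·tan29.8° = 2.3 + 10.29·4.2·0.7825·0.5727 = 21.667 kPa
Denominator = 20.1·4.2·sin27.8°·cos27.8° = 20.1·4.2·0.4664·0.8846 = 34.828 kPa
FS = 21.667 / 34.828 = 0.622

FS = 0.62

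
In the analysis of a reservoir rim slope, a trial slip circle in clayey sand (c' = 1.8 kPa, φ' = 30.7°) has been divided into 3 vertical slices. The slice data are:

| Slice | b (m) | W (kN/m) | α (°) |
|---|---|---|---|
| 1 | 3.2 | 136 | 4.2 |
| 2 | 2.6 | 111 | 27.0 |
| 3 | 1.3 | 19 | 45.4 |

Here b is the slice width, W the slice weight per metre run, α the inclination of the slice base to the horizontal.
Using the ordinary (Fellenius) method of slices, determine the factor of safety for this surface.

Ordinary method of slices: FS = Σ[c'·Δl_i + (W_i cosα_i)·tanφ'] / Σ W_i sinα_i, with Δl_i = b_i / cosα_i.
Slice 1: Δl = 3.2/cos4.2° = 3.209 m; N'_1 = 136·cos4.2° = 135.6; c'Δl = 5.78; W sinα = 10.0
Slice 2: Δl = 2.6/cos27.0° = 2.918 m; N'_2 = 111·cos27.0° = 98.9; c'Δl = 5.25; W sinα = 50.4
Slice 3: Δl = 1.3/cos45.4° = 1.851 m; N'_3 = 19·cos45.4° = 13.3; c'Δl = 3.33; W sinα = 13.5
Σc'Δl = 14.4 kN/m; ΣN' = 247.9 kN/m; ΣW sinα = 73.9 kN/m
Resisting = 14.4 + 247.9·tan30.7° = 14.4 + 147.2 = 161.5 kN/m
FS = 161.5 / 73.9 = 2.186

FS = 2.19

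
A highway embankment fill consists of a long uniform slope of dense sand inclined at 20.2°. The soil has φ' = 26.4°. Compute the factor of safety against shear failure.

FS = 1.35

For a dry cohesionless infinite slope the factor of safety is FS = tanφ' / tanβ.
FS = tan26.4° / tan20.2° = 0.4964 / 0.3679 = 1.349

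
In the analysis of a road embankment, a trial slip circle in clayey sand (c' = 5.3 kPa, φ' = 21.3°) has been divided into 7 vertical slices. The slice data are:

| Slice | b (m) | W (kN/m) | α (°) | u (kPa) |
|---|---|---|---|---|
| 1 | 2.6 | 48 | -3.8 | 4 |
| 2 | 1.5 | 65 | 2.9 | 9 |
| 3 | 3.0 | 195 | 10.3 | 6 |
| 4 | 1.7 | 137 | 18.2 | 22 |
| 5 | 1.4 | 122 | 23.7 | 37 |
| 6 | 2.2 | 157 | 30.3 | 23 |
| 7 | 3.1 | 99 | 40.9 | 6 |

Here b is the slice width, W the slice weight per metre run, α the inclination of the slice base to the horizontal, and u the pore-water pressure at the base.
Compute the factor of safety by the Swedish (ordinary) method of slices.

Ordinary method of slices: FS = Σ[c'·Δl_i + (W_i cosα_i − u_i·Δl_i)·tanφ'] / Σ W_i sinα_i, with Δl_i = b_i / cosα_i.
Slice 1: Δl = 2.6/cos(-3.8°) = 2.606 m; N'_1 = 48·cos(-3.8°) − 4·2.606 = 37.5; c'Δl = 13.81; W sinα = -3.2
Slice 2: Δl = 1.5/cos2.9° = 1.502 m; N'_2 = 65·cos2.9° − 9·1.502 = 51.4; c'Δl = 7.96; W sinα = 3.3
Slice 3: Δl = 3.0/cos10.3° = 3.049 m; N'_3 = 195·cos10.3° − 6·3.049 = 173.6; c'Δl = 16.16; W sinα = 34.9
Slice 4: Δl = 1.7/cos18.2° = 1.790 m; N'_4 = 137·cos18.2° − 22·1.790 = 90.8; c'Δl = 9.48; W sinα = 42.8
Slice 5: Δl = 1.4/cos23.7° = 1.529 m; N'_5 = 122·cos23.7° − 37·1.529 = 55.1; c'Δl = 8.10; W sinα = 49.0
Slice 6: Δl = 2.2/cos30.3° = 2.548 m; N'_6 = 157·cos30.3° − 23·2.548 = 76.9; c'Δl = 13.50; W sinα = 79.2
Slice 7: Δl = 3.1/cos40.9° = 4.101 m; N'_7 = 99·cos40.9° − 6·4.101 = 50.2; c'Δl = 21.74; W sinα = 64.8
Σc'Δl = 90.8 kN/m; ΣN' = 535.5 kN/m; ΣW sinα = 270.8 kN/m
Resisting = 90.8 + 535.5·tan21.3° = 90.8 + 208.8 = 299.6 kN/m
FS = 299.6 / 270.8 = 1.106

FS = 1.11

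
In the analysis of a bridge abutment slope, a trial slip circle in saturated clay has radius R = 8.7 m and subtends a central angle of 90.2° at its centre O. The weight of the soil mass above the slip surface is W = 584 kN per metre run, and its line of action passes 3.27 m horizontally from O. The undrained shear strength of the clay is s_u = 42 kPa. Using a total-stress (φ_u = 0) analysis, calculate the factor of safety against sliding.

Taking moments about the centre O, the resisting moment is provided by the undrained shear strength acting along the arc:
Arc length L_a = R·θ = 8.7·(90.2°·π/180) = 8.7·1.5743 = 13.70 m
M_R = s_u·L_a·R = 42·13.70·8.7 = 5004.6 kN·m/m
M_D = W·d = 584·3.27 = 1909.7 kN·m/m
FS = M_R / M_D = 5004.6 / 1909.7 = 2.621

FS = 2.62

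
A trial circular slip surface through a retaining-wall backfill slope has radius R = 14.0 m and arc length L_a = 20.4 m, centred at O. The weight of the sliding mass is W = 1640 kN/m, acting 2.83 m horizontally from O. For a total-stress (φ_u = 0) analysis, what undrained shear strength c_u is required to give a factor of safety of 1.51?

c_u = 24.5 kPa

FS = c_u·L_a·R / (W·d), so c_u = FS·W·d / (L_a·R).
c_u = 1.51·1640·2.83 / (20.40·14.0) = 7008.2 / 285.60 = 24.54 kPa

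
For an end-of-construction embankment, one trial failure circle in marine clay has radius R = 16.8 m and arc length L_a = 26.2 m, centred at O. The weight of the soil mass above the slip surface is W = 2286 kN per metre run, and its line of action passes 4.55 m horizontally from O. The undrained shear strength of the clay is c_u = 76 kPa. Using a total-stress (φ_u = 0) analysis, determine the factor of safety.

Taking moments about the centre O, the resisting moment is provided by the undrained shear strength acting along the arc:
M_R = c_u·L_a·R = 76·26.20·16.8 = 33452.2 kN·m/m
M_D = W·d = 2286·4.55 = 10401.3 kN·m/m
FS = M_R / M_D = 33452.2 / 10401.3 = 3.216

FS = 3.22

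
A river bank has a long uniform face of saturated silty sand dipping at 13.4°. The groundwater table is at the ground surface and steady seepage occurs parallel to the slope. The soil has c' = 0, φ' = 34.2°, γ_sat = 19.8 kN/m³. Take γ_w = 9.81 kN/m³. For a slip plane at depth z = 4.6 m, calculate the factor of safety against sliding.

With seepage parallel to the slope and the water table at the surface, the effective normal stress on the slip plane uses the buoyant unit weight γ' = γ_sat − γ_w while the driving shear stress uses γ_sat:
FS = [c' + γ' z cos²β tanφ'] / [γ_sat z sinβ cosβ]
(For c' = 0 this reduces to FS = (γ'/γ_sat)·tanφ'/tanβ.)
γ' = 19.8 − 9.81 = 9.99 kN/m³
Numerator = 0.0 + 9.99·4.6·cos²13.4°·tan34.2° = 0.0 + 9.99·4.6·0.9463·0.6796 = 29.553 kPa
Denominator = 19.8·4.6·sin13.4°·cos13.4° = 19.8·4.6·0.2317·0.9728 = 20.533 kPa
FS = 29.553 / 20.533 = 1.439

FS = 1.44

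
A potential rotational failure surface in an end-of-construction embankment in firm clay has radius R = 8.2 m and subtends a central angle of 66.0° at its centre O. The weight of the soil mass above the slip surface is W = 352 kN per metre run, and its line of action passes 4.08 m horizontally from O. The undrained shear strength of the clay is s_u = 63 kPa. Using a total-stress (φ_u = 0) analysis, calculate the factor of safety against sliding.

Taking moments about the centre O, the resisting moment is provided by the undrained shear strength acting along the arc:
Arc length L_a = R·θ = 8.2·(66.0°·π/180) = 8.2·1.1519 = 9.45 m
M_R = s_u·L_a·R = 63·9.45·8.2 = 4879.7 kN·m/m
M_D = W·d = 352·4.08 = 1436.2 kN·m/m
FS = M_R / M_D = 4879.7 / 1436.2 = 3.398

FS = 3.40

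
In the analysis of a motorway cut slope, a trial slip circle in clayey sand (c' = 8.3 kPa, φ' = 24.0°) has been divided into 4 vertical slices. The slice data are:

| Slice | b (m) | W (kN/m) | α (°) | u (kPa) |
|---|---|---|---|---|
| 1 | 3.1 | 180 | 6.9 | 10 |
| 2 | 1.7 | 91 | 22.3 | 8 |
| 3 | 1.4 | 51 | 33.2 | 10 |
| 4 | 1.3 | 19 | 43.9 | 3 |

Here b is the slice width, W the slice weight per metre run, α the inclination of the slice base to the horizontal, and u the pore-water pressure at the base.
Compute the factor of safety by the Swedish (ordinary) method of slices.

FS = 1.87

Ordinary method of slices: FS = Σ[c'·Δl_i + (W_i cosα_i − u_i·Δl_i)·tanφ'] / Σ W_i sinα_i, with Δl_i = b_i / cosα_i.
Slice 1: Δl = 3.1/cos6.9° = 3.123 m; N'_1 = 180·cos6.9° − 10·3.123 = 147.5; c'Δl = 25.92; W sinα = 21.6
Slice 2: Δl = 1.7/cos22.3° = 1.837 m; N'_2 = 91·cos22.3° − 8·1.837 = 69.5; c'Δl = 15.25; W sinα = 34.5
Slice 3: Δl = 1.4/cos33.2° = 1.673 m; N'_3 = 51·cos33.2° − 10·1.673 = 25.9; c'Δl = 13.89; W sinα = 27.9
Slice 4: Δl = 1.3/cos43.9° = 1.804 m; N'_4 = 19·cos43.9° − 3·1.804 = 8.3; c'Δl = 14.97; W sinα = 13.2
Σc'Δl = 70.0 kN/m; ΣN' = 251.2 kN/m; ΣW sinα = 97.3 kN/m
Resisting = 70.0 + 251.2·tan24.0° = 70.0 + 111.8 = 181.9 kN/m
FS = 181.9 / 97.3 = 1.870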